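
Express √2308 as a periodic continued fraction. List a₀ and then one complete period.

[48; 24, 96]

a₀ = ⌊√2308⌋ = 48.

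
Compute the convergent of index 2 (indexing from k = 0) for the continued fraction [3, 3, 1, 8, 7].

13/4

Using pₖ = aₖpₖ₋₁ + pₖ₋₂, qₖ = aₖqₖ₋₁ + qₖ₋₂ (with p₋₁=1, p₋₂=0, q₋₁=0, q₋₂=1):
  k=0: a=3, p=3, q=1
  k=1: a=3, p=10, q=3
  k=2: a=1, p=13, q=4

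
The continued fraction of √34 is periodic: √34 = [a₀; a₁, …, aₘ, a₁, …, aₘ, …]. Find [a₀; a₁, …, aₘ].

a₀ = ⌊√34⌋ = 5.
With m₀=0, d₀=1 and mₖ₊₁ = dₖaₖ − mₖ, dₖ₊₁ = (n − mₖ₊₁²)/dₖ, aₖ₊₁ = ⌊(a₀+mₖ₊₁)/dₖ₊₁⌋:
  k=1: m=5, d=9, a=1
  k=2: m=4, d=2, a=4
  k=3: m=4, d=9, a=1
  k=4: m=5, d=1, a=10
d=1 and a=2a₀=10 at k=4, so the next step gives (m, d) = (5, 9) again — its k=1 value — and the period has length 4.

[5; 1, 4, 1, 10]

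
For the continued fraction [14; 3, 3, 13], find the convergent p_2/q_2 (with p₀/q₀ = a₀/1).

143/10

Using pₖ = aₖpₖ₋₁ + pₖ₋₂, qₖ = aₖqₖ₋₁ + qₖ₋₂ (with p₋₁=1, p₋₂=0, q₋₁=0, q₋₂=1):
  k=0: a=14, p=14, q=1
  k=1: a=3, p=43, q=3
  k=2: a=3, p=143, q=10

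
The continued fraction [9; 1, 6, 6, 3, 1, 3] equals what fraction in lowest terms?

6636/673

Using pₖ = aₖpₖ₋₁ + pₖ₋₂ and qₖ = aₖqₖ₋₁ + qₖ₋₂:
  k=0: a=9, p=9, q=1
  k=1: a=1, p=10, q=1
  k=2: a=6, p=69, q=7
  k=3: a=6, p=424, q=43
  k=4: a=3, p=1341, q=136
  k=5: a=1, p=1765, q=179
  k=6: a=3, p=6636, q=673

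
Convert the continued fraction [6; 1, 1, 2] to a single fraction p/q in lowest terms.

Fold from the inside: start with 2/1.
  1 + 1/2 = 3/2
  1 + 2/3 = 5/3
  6 + 3/5 = 33/5

33/5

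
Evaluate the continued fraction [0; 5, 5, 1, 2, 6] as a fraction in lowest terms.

Fold from the inside: start with 6/1.
  2 + 1/6 = 13/6
  1 + 6/13 = 19/13
  5 + 13/19 = 108/19
  5 + 19/108 = 559/108
  0 + 108/559 = 108/559

108/559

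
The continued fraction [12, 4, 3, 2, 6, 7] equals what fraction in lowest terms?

Using pₖ = aₖpₖ₋₁ + pₖ₋₂ and qₖ = aₖqₖ₋₁ + qₖ₋₂:
  k=0: a=12, p=12, q=1
  k=1: a=4, p=49, q=4
  k=2: a=3, p=159, q=13
  k=3: a=2, p=367, q=30
  k=4: a=6, p=2361, q=193
  k=5: a=7, p=16894, q=1381

16894/1381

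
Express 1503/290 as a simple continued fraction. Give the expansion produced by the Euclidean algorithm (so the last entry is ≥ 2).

[5; 5, 2, 8, 3]

1503 = 5·290 + 53
290 = 5·53 + 25
53 = 2·25 + 3
25 = 8·3 + 1
3 = 3·1 + 0  (stop)
So 1503/290 = [5; 5, 2, 8, 3].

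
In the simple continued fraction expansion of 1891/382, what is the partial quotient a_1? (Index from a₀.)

1

1891 = 4·382 + 363   →  a_0 = 4
382 = 1·363 + 19   →  a_1 = 1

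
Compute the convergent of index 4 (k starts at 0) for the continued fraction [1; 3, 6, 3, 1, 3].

104/79

Using pₖ = aₖpₖ₋₁ + pₖ₋₂, qₖ = aₖqₖ₋₁ + qₖ₋₂ (with p₋₁=1, p₋₂=0, q₋₁=0, q₋₂=1):
  k=0: a=1, p=1, q=1
  k=1: a=3, p=4, q=3
  k=2: a=6, p=25, q=19
  k=3: a=3, p=79, q=60
  k=4: a=1, p=104, q=79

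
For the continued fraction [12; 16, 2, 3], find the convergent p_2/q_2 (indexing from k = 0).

398/33

Using pₖ = aₖpₖ₋₁ + pₖ₋₂, qₖ = aₖqₖ₋₁ + qₖ₋₂ (with p₋₁=1, p₋₂=0, q₋₁=0, q₋₂=1):
  k=0: a=12, p=12, q=1
  k=1: a=16, p=193, q=16
  k=2: a=2, p=398, q=33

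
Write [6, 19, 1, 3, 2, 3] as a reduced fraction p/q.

Fold from the inside: start with 3/1.
  2 + 1/3 = 7/3
  3 + 3/7 = 24/7
  1 + 7/24 = 31/24
  19 + 24/31 = 613/31
  6 + 31/613 = 3709/613

3709/613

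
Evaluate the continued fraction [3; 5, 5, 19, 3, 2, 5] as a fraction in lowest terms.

Fold from the inside: start with 5/1.
  2 + 1/5 = 11/5
  3 + 5/11 = 38/11
  19 + 11/38 = 733/38
  5 + 38/733 = 3703/733
  5 + 733/3703 = 19248/3703
  3 + 3703/19248 = 61447/19248

61447/19248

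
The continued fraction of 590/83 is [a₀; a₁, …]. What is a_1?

590 = 7·83 + 9   →  a_0 = 7
83 = 9·9 + 2   →  a_1 = 9

9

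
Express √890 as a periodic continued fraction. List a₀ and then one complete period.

a₀ = ⌊√890⌋ = 29.

[29; 1, 4, 1, 58]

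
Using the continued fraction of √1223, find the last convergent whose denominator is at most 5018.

√1223 = [34; 1, 33, 1, 68, …] (period length 4).
Convergents:
  p_0/q_0 = 34/1
  p_1/q_1 = 35/1
  p_2/q_2 = 1189/34
  p_3/q_3 = 1224/35
  p_4/q_4 = 84421/2414
  p_5/q_5 = 85645/2449
  p_6/q_6 = 2910706/83231
q_5 = 2449 ≤ 5018 < 83231 = q_6, so the answer is 85645/2449.

85645/2449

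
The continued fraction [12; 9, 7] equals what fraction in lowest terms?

775/64

Fold from the inside: start with 7/1.
  9 + 1/7 = 64/7
  12 + 7/64 = 775/64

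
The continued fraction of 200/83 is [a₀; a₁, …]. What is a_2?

2

200 = 2·83 + 34   →  a_0 = 2
83 = 2·34 + 15   →  a_1 = 2
34 = 2·15 + 4   →  a_2 = 2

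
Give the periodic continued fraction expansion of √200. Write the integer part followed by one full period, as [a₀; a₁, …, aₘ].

[14; 7, 28]

a₀ = ⌊√200⌋ = 14.
With m₀=0, d₀=1 and mₖ₊₁ = dₖaₖ − mₖ, dₖ₊₁ = (n − mₖ₊₁²)/dₖ, aₖ₊₁ = ⌊(a₀+mₖ₊₁)/dₖ₊₁⌋:
  k=1: m=14, d=4, a=7
  k=2: m=14, d=1, a=28
d=1 and a=2a₀=28 at k=2, so the next step gives (m, d) = (14, 4) again — its k=1 value — and the period has length 2.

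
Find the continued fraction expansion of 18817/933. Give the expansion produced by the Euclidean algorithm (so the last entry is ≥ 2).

[20; 5, 1, 16, 2, 4]

18817 = 20·933 + 157
933 = 5·157 + 148
157 = 1·148 + 9
148 = 16·9 + 4
9 = 2·4 + 1
4 = 4·1 + 0  (stop)
So 18817/933 = [20; 5, 1, 16, 2, 4].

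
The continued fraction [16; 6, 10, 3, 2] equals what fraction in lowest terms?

7096/439

Using pₖ = aₖpₖ₋₁ + pₖ₋₂ and qₖ = aₖqₖ₋₁ + qₖ₋₂:
  k=0: a=16, p=16, q=1
  k=1: a=6, p=97, q=6
  k=2: a=10, p=986, q=61
  k=3: a=3, p=3055, q=189
  k=4: a=2, p=7096, q=439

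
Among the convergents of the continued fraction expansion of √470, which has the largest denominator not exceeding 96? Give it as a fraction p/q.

√470 = [21; 1, 2, 8, 2, 1, 42, …] (period length 6).
Convergents:
  p_0/q_0 = 21/1
  p_1/q_1 = 22/1
  p_2/q_2 = 65/3
  p_3/q_3 = 542/25
  p_4/q_4 = 1149/53
  p_5/q_5 = 1691/78
  p_6/q_6 = 72171/3329
q_5 = 78 ≤ 96 < 3329 = q_6, so the answer is 1691/78.

1691/78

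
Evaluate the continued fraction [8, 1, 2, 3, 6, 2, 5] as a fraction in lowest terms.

Fold from the inside: start with 5/1.
  2 + 1/5 = 11/5
  6 + 5/11 = 71/11
  3 + 11/71 = 224/71
  2 + 71/224 = 519/224
  1 + 224/519 = 743/519
  8 + 519/743 = 6463/743

6463/743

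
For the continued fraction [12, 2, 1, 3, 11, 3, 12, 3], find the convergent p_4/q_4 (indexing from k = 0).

1533/124

Using pₖ = aₖpₖ₋₁ + pₖ₋₂, qₖ = aₖqₖ₋₁ + qₖ₋₂ (with p₋₁=1, p₋₂=0, q₋₁=0, q₋₂=1):
  k=0: a=12, p=12, q=1
  k=1: a=2, p=25, q=2
  k=2: a=1, p=37, q=3
  k=3: a=3, p=136, q=11
  k=4: a=11, p=1533, q=124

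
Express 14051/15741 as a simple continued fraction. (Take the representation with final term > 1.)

14051 = 0×15741 + 14051
15741 = 1×14051 + 1690
14051 = 8×1690 + 531
1690 = 3×531 + 97
531 = 5×97 + 46
97 = 2×46 + 5
46 = 9×5 + 1
5 = 5×1 + 0  (stop)
So 14051/15741 = [0; 1, 8, 3, 5, 2, 9, 5].

[0; 1, 8, 3, 5, 2, 9, 5]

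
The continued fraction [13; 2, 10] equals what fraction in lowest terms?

Fold from the inside: start with 10/1.
  2 + 1/10 = 21/10
  13 + 10/21 = 283/21

283/21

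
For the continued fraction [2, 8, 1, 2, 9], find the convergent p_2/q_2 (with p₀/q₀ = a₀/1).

19/9

Using pₖ = aₖpₖ₋₁ + pₖ₋₂, qₖ = aₖqₖ₋₁ + qₖ₋₂ (with p₋₁=1, p₋₂=0, q₋₁=0, q₋₂=1):
  k=0: a=2, p=2, q=1
  k=1: a=8, p=17, q=8
  k=2: a=1, p=19, q=9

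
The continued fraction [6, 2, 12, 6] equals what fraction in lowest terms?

985/152

Using pₖ = aₖpₖ₋₁ + pₖ₋₂ and qₖ = aₖqₖ₋₁ + qₖ₋₂:
  k=0: a=6, p=6, q=1
  k=1: a=2, p=13, q=2
  k=2: a=12, p=162, q=25
  k=3: a=6, p=985, q=152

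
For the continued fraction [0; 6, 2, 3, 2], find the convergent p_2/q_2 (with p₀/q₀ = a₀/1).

2/13

Using pₖ = aₖpₖ₋₁ + pₖ₋₂, qₖ = aₖqₖ₋₁ + qₖ₋₂ (with p₋₁=1, p₋₂=0, q₋₁=0, q₋₂=1):
  k=0: a=0, p=0, q=1
  k=1: a=6, p=1, q=6
  k=2: a=2, p=2, q=13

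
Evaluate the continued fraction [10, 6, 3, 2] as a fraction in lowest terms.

Fold from the inside: start with 2/1.
  3 + 1/2 = 7/2
  6 + 2/7 = 44/7
  10 + 7/44 = 447/44

447/44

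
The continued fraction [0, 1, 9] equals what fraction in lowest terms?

9/10

Fold from the inside: start with 9/1.
  1 + 1/9 = 10/9
  0 + 9/10 = 9/10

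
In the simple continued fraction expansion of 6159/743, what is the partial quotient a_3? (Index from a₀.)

6159 = 8·743 + 215   →  a_0 = 8
743 = 3·215 + 98   →  a_1 = 3
215 = 2·98 + 19   →  a_2 = 2
98 = 5·19 + 3   →  a_3 = 5

5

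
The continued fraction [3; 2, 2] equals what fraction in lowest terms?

Fold from the inside: start with 2/1.
  2 + 1/2 = 5/2
  3 + 2/5 = 17/5

17/5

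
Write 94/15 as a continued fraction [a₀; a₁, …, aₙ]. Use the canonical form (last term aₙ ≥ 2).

94 = 6·15 + 4
15 = 3·4 + 3
4 = 1·3 + 1
3 = 3·1 + 0  (stop)
So 94/15 = [6; 3, 1, 3].

[6; 3, 1, 3]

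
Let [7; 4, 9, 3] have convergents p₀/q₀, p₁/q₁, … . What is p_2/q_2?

Using pₖ = aₖpₖ₋₁ + pₖ₋₂, qₖ = aₖqₖ₋₁ + qₖ₋₂ (with p₋₁=1, p₋₂=0, q₋₁=0, q₋₂=1):
  k=0: a=7, p=7, q=1
  k=1: a=4, p=29, q=4
  k=2: a=9, p=268, q=37

268/37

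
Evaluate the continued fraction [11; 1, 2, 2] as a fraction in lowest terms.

Fold from the inside: start with 2/1.
  2 + 1/2 = 5/2
  1 + 2/5 = 7/5
  11 + 5/7 = 82/7

82/7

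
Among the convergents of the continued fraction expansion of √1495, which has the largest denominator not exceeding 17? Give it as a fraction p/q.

116/3

√1495 = [38; 1, 1, 1, 76, …] (period length 4).
Convergents:
  p_0/q_0 = 38/1
  p_1/q_1 = 39/1
  p_2/q_2 = 77/2
  p_3/q_3 = 116/3
  p_4/q_4 = 8893/230
q_3 = 3 ≤ 17 < 230 = q_4, so the answer is 116/3.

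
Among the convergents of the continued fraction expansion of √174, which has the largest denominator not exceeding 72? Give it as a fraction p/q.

√174 = [13; 5, 4, 5, 26, …] (period length 4).
Convergents:
  p_0/q_0 = 13/1
  p_1/q_1 = 66/5
  p_2/q_2 = 277/21
  p_3/q_3 = 1451/110
q_2 = 21 ≤ 72 < 110 = q_3, so the answer is 277/21.

277/21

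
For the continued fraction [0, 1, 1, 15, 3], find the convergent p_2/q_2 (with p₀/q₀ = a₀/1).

1/2

Using pₖ = aₖpₖ₋₁ + pₖ₋₂, qₖ = aₖqₖ₋₁ + qₖ₋₂ (with p₋₁=1, p₋₂=0, q₋₁=0, q₋₂=1):
  k=0: a=0, p=0, q=1
  k=1: a=1, p=1, q=1
  k=2: a=1, p=1, q=2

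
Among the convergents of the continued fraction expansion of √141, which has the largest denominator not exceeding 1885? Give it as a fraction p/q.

18049/1520

√141 = [11; 1, 6, 1, 22, …] (period length 4).
Convergents:
  p_0/q_0 = 11/1
  p_1/q_1 = 12/1
  p_2/q_2 = 83/7
  p_3/q_3 = 95/8
  p_4/q_4 = 2173/183
  p_5/q_5 = 2268/191
  p_6/q_6 = 15781/1329
  p_7/q_7 = 18049/1520
  p_8/q_8 = 412859/34769
q_7 = 1520 ≤ 1885 < 34769 = q_8, so the answer is 18049/1520.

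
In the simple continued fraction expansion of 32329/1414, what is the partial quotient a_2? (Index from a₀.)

32329 = 22·1414 + 1221   →  a_0 = 22
1414 = 1·1221 + 193   →  a_1 = 1
1221 = 6·193 + 63   →  a_2 = 6

6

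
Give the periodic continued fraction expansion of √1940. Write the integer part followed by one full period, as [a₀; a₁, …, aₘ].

[44; 22, 88]

a₀ = ⌊√1940⌋ = 44.
With m₀=0, d₀=1 and mₖ₊₁ = dₖaₖ − mₖ, dₖ₊₁ = (n − mₖ₊₁²)/dₖ, aₖ₊₁ = ⌊(a₀+mₖ₊₁)/dₖ₊₁⌋:
  k=1: m=44, d=4, a=22
  k=2: m=44, d=1, a=88
d=1 and a=2a₀=88 at k=2, so the next step gives (m, d) = (44, 4) again — its k=1 value — and the period has length 2.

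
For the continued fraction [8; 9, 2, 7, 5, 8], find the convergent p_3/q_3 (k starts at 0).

Using pₖ = aₖpₖ₋₁ + pₖ₋₂, qₖ = aₖqₖ₋₁ + qₖ₋₂ (with p₋₁=1, p₋₂=0, q₋₁=0, q₋₂=1):
  k=0: a=8, p=8, q=1
  k=1: a=9, p=73, q=9
  k=2: a=2, p=154, q=19
  k=3: a=7, p=1151, q=142

1151/142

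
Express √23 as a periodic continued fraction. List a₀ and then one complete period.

a₀ = ⌊√23⌋ = 4.

[4; 1, 3, 1, 8]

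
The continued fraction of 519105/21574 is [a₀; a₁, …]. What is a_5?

14

519105 = 24·21574 + 1329   →  a_0 = 24
21574 = 16·1329 + 310   →  a_1 = 16
1329 = 4·310 + 89   →  a_2 = 4
310 = 3·89 + 43   →  a_3 = 3
89 = 2·43 + 3   →  a_4 = 2
43 = 14·3 + 1   →  a_5 = 14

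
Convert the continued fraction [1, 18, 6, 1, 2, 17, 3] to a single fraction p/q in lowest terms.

Using pₖ = aₖpₖ₋₁ + pₖ₋₂ and qₖ = aₖqₖ₋₁ + qₖ₋₂:
  k=0: a=1, p=1, q=1
  k=1: a=18, p=19, q=18
  k=2: a=6, p=115, q=109
  k=3: a=1, p=134, q=127
  k=4: a=2, p=383, q=363
  k=5: a=17, p=6645, q=6298
  k=6: a=3, p=20318, q=19257

20318/19257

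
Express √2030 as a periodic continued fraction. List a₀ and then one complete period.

a₀ = ⌊√2030⌋ = 45.
With m₀=0, d₀=1 and mₖ₊₁ = dₖaₖ − mₖ, dₖ₊₁ = (n − mₖ₊₁²)/dₖ, aₖ₊₁ = ⌊(a₀+mₖ₊₁)/dₖ₊₁⌋:
  k=1: m=45, d=5, a=18
  k=2: m=45, d=1, a=90
d=1 and a=2a₀=90 at k=2, so the next step gives (m, d) = (45, 5) again — its k=1 value — and the period has length 2.

[45; 18, 90]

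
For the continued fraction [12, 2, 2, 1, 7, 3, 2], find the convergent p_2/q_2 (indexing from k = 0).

62/5

Using pₖ = aₖpₖ₋₁ + pₖ₋₂, qₖ = aₖqₖ₋₁ + qₖ₋₂ (with p₋₁=1, p₋₂=0, q₋₁=0, q₋₂=1):
  k=0: a=12, p=12, q=1
  k=1: a=2, p=25, q=2
  k=2: a=2, p=62, q=5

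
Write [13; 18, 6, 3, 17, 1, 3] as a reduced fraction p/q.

325476/24931

Fold from the inside: start with 3/1.
  1 + 1/3 = 4/3
  17 + 3/4 = 71/4
  3 + 4/71 = 217/71
  6 + 71/217 = 1373/217
  18 + 217/1373 = 24931/1373
  13 + 1373/24931 = 325476/24931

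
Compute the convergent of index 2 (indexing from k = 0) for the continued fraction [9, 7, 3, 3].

Using pₖ = aₖpₖ₋₁ + pₖ₋₂, qₖ = aₖqₖ₋₁ + qₖ₋₂ (with p₋₁=1, p₋₂=0, q₋₁=0, q₋₂=1):
  k=0: a=9, p=9, q=1
  k=1: a=7, p=64, q=7
  k=2: a=3, p=201, q=22

201/22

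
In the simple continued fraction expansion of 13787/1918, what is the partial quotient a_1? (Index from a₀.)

13787 = 7·1918 + 361   →  a_0 = 7
1918 = 5·361 + 113   →  a_1 = 5

5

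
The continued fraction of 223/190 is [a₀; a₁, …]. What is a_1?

5

223 = 1·190 + 33   →  a_0 = 1
190 = 5·33 + 25   →  a_1 = 5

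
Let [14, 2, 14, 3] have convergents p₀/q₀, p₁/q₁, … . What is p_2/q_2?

420/29

Using pₖ = aₖpₖ₋₁ + pₖ₋₂, qₖ = aₖqₖ₋₁ + qₖ₋₂ (with p₋₁=1, p₋₂=0, q₋₁=0, q₋₂=1):
  k=0: a=14, p=14, q=1
  k=1: a=2, p=29, q=2
  k=2: a=14, p=420, q=29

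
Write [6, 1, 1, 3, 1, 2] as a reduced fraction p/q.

164/25

Using pₖ = aₖpₖ₋₁ + pₖ₋₂ and qₖ = aₖqₖ₋₁ + qₖ₋₂:
  k=0: a=6, p=6, q=1
  k=1: a=1, p=7, q=1
  k=2: a=1, p=13, q=2
  k=3: a=3, p=46, q=7
  k=4: a=1, p=59, q=9
  k=5: a=2, p=164, q=25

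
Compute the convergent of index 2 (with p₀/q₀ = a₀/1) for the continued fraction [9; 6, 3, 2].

174/19

Using pₖ = aₖpₖ₋₁ + pₖ₋₂, qₖ = aₖqₖ₋₁ + qₖ₋₂ (with p₋₁=1, p₋₂=0, q₋₁=0, q₋₂=1):
  k=0: a=9, p=9, q=1
  k=1: a=6, p=55, q=6
  k=2: a=3, p=174, q=19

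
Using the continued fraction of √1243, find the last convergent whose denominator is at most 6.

141/4

√1243 = [35; 3, 1, 9, 3, 9, 1, 3, 70, …] (period length 8).
Convergents:
  p_0/q_0 = 35/1
  p_1/q_1 = 106/3
  p_2/q_2 = 141/4
  p_3/q_3 = 1375/39
q_2 = 4 ≤ 6 < 39 = q_3, so the answer is 141/4.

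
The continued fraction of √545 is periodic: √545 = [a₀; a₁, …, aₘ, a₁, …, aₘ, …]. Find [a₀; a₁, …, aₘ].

a₀ = ⌊√545⌋ = 23.
With m₀=0, d₀=1 and mₖ₊₁ = dₖaₖ − mₖ, dₖ₊₁ = (n − mₖ₊₁²)/dₖ, aₖ₊₁ = ⌊(a₀+mₖ₊₁)/dₖ₊₁⌋:
  k=1: m=23, d=16, a=2
  k=2: m=9, d=29, a=1
  k=3: m=20, d=5, a=8
  k=4: m=20, d=29, a=1
  k=5: m=9, d=16, a=2
  k=6: m=23, d=1, a=46
d=1 and a=2a₀=46 at k=6, so the next step gives (m, d) = (23, 16) again — its k=1 value — and the period has length 6.

[23; 2, 1, 8, 1, 2, 46]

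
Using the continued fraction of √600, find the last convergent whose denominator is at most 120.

2376/97

√600 = [24; 2, 48, …] (period length 2).
Convergents:
  p_0/q_0 = 24/1
  p_1/q_1 = 49/2
  p_2/q_2 = 2376/97
  p_3/q_3 = 4801/196
q_2 = 97 ≤ 120 < 196 = q_3, so the answer is 2376/97.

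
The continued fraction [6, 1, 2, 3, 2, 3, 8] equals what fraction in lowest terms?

Using pₖ = aₖpₖ₋₁ + pₖ₋₂ and qₖ = aₖqₖ₋₁ + qₖ₋₂:
  k=0: a=6, p=6, q=1
  k=1: a=1, p=7, q=1
  k=2: a=2, p=20, q=3
  k=3: a=3, p=67, q=10
  k=4: a=2, p=154, q=23
  k=5: a=3, p=529, q=79
  k=6: a=8, p=4386, q=655

4386/655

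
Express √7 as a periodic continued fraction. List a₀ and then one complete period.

a₀ = ⌊√7⌋ = 2.

[2; 1, 1, 1, 4]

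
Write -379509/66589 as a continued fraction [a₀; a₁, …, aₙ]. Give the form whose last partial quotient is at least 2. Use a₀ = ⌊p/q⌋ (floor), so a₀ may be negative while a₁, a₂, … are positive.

-379509 = -6×66589 + 20025
66589 = 3×20025 + 6514
20025 = 3×6514 + 483
6514 = 13×483 + 235
483 = 2×235 + 13
235 = 18×13 + 1
13 = 13×1 + 0  (stop)
So -379509/66589 = [-6; 3, 3, 13, 2, 18, 13].

[-6; 3, 3, 13, 2, 18, 13]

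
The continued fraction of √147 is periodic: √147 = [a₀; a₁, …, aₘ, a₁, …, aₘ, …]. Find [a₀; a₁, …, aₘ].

a₀ = ⌊√147⌋ = 12.
With m₀=0, d₀=1 and mₖ₊₁ = dₖaₖ − mₖ, dₖ₊₁ = (n − mₖ₊₁²)/dₖ, aₖ₊₁ = ⌊(a₀+mₖ₊₁)/dₖ₊₁⌋:
  k=1: m=12, d=3, a=8
  k=2: m=12, d=1, a=24
d=1 and a=2a₀=24 at k=2, so the next step gives (m, d) = (12, 3) again — its k=1 value — and the period has length 2.

[12; 8, 24]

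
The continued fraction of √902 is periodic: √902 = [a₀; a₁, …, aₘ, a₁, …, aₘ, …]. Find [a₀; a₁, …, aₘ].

a₀ = ⌊√902⌋ = 30.
With m₀=0, d₀=1 and mₖ₊₁ = dₖaₖ − mₖ, dₖ₊₁ = (n − mₖ₊₁²)/dₖ, aₖ₊₁ = ⌊(a₀+mₖ₊₁)/dₖ₊₁⌋:
  k=1: m=30, d=2, a=30
  k=2: m=30, d=1, a=60
d=1 and a=2a₀=60 at k=2, so the next step gives (m, d) = (30, 2) again — its k=1 value — and the period has length 2.

[30; 30, 60]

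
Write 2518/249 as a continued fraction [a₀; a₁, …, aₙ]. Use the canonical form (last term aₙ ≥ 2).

2518 = 10·249 + 28
249 = 8·28 + 25
28 = 1·25 + 3
25 = 8·3 + 1
3 = 3·1 + 0  (stop)
So 2518/249 = [10; 8, 1, 8, 3].

[10; 8, 1, 8, 3]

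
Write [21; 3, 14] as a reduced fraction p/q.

917/43

Fold from the inside: start with 14/1.
  3 + 1/14 = 43/14
  21 + 14/43 = 917/43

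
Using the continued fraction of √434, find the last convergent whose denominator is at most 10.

125/6

√434 = [20; 1, 4, 1, 40, …] (period length 4).
Convergents:
  p_0/q_0 = 20/1
  p_1/q_1 = 21/1
  p_2/q_2 = 104/5
  p_3/q_3 = 125/6
  p_4/q_4 = 5104/245
q_3 = 6 ≤ 10 < 245 = q_4, so the answer is 125/6.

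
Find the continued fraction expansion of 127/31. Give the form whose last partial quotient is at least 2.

127 = 4·31 + 3
31 = 10·3 + 1
3 = 3·1 + 0  (stop)
So 127/31 = [4; 10, 3].

[4; 10, 3]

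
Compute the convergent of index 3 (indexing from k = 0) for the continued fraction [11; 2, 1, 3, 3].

125/11

Using pₖ = aₖpₖ₋₁ + pₖ₋₂, qₖ = aₖqₖ₋₁ + qₖ₋₂ (with p₋₁=1, p₋₂=0, q₋₁=0, q₋₂=1):
  k=0: a=11, p=11, q=1
  k=1: a=2, p=23, q=2
  k=2: a=1, p=34, q=3
  k=3: a=3, p=125, q=11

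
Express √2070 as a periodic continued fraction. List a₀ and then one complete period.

[45; 2, 90]

a₀ = ⌊√2070⌋ = 45.
With m₀=0, d₀=1 and mₖ₊₁ = dₖaₖ − mₖ, dₖ₊₁ = (n − mₖ₊₁²)/dₖ, aₖ₊₁ = ⌊(a₀+mₖ₊₁)/dₖ₊₁⌋:
  k=1: m=45, d=45, a=2
  k=2: m=45, d=1, a=90
d=1 and a=2a₀=90 at k=2, so the next step gives (m, d) = (45, 45) again — its k=1 value — and the period has length 2.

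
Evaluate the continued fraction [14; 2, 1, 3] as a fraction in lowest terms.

Fold from the inside: start with 3/1.
  1 + 1/3 = 4/3
  2 + 3/4 = 11/4
  14 + 4/11 = 158/11

158/11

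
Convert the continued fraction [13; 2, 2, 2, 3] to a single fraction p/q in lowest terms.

Fold from the inside: start with 3/1.
  2 + 1/3 = 7/3
  2 + 3/7 = 17/7
  2 + 7/17 = 41/17
  13 + 17/41 = 550/41

550/41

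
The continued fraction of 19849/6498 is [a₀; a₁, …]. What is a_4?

2

19849 = 3·6498 + 355   →  a_0 = 3
6498 = 18·355 + 108   →  a_1 = 18
355 = 3·108 + 31   →  a_2 = 3
108 = 3·31 + 15   →  a_3 = 3
31 = 2·15 + 1   →  a_4 = 2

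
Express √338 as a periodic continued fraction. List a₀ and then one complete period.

[18; 2, 1, 1, 2, 36]

a₀ = ⌊√338⌋ = 18.
With m₀=0, d₀=1 and mₖ₊₁ = dₖaₖ − mₖ, dₖ₊₁ = (n − mₖ₊₁²)/dₖ, aₖ₊₁ = ⌊(a₀+mₖ₊₁)/dₖ₊₁⌋:
  k=1: m=18, d=14, a=2
  k=2: m=10, d=17, a=1
  k=3: m=7, d=17, a=1
  k=4: m=10, d=14, a=2
  k=5: m=18, d=1, a=36
d=1 and a=2a₀=36 at k=5, so the next step gives (m, d) = (18, 14) again — its k=1 value — and the period has length 5.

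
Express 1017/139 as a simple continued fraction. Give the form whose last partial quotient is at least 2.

[7; 3, 6, 3, 2]

1017 = 7×139 + 44
139 = 3×44 + 7
44 = 6×7 + 2
7 = 3×2 + 1
2 = 2×1 + 0  (stop)
So 1017/139 = [7; 3, 6, 3, 2].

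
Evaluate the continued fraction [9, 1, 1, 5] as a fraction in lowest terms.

Using pₖ = aₖpₖ₋₁ + pₖ₋₂ and qₖ = aₖqₖ₋₁ + qₖ₋₂:
  k=0: a=9, p=9, q=1
  k=1: a=1, p=10, q=1
  k=2: a=1, p=19, q=2
  k=3: a=5, p=105, q=11

105/11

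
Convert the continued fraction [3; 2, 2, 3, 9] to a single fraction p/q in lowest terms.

Using pₖ = aₖpₖ₋₁ + pₖ₋₂ and qₖ = aₖqₖ₋₁ + qₖ₋₂:
  k=0: a=3, p=3, q=1
  k=1: a=2, p=7, q=2
  k=2: a=2, p=17, q=5
  k=3: a=3, p=58, q=17
  k=4: a=9, p=539, q=158

539/158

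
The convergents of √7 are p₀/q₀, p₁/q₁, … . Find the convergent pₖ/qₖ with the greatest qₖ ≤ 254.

590/223

√7 = [2; 1, 1, 1, 4, …] (period length 4).
Convergents:
  p_0/q_0 = 2/1
  p_1/q_1 = 3/1
  p_2/q_2 = 5/2
  p_3/q_3 = 8/3
  p_4/q_4 = 37/14
  p_5/q_5 = 45/17
  p_6/q_6 = 82/31
  p_7/q_7 = 127/48
  p_8/q_8 = 590/223
  p_9/q_9 = 717/271
q_8 = 223 ≤ 254 < 271 = q_9, so the answer is 590/223.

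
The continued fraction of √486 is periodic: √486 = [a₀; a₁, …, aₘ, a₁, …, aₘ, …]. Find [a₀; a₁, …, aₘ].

[22; 22, 44]

a₀ = ⌊√486⌋ = 22.
With m₀=0, d₀=1 and mₖ₊₁ = dₖaₖ − mₖ, dₖ₊₁ = (n − mₖ₊₁²)/dₖ, aₖ₊₁ = ⌊(a₀+mₖ₊₁)/dₖ₊₁⌋:
  k=1: m=22, d=2, a=22
  k=2: m=22, d=1, a=44
d=1 and a=2a₀=44 at k=2, so the next step gives (m, d) = (22, 2) again — its k=1 value — and the period has length 2.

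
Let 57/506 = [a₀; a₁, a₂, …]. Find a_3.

57 = 0·506 + 57   →  a_0 = 0
506 = 8·57 + 50   →  a_1 = 8
57 = 1·50 + 7   →  a_2 = 1
50 = 7·7 + 1   →  a_3 = 7

7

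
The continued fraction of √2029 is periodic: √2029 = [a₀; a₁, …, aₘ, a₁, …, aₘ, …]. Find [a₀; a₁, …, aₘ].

a₀ = ⌊√2029⌋ = 45.
With m₀=0, d₀=1 and mₖ₊₁ = dₖaₖ − mₖ, dₖ₊₁ = (n − mₖ₊₁²)/dₖ, aₖ₊₁ = ⌊(a₀+mₖ₊₁)/dₖ₊₁⌋:
  k=1: m=45, d=4, a=22
  k=2: m=43, d=45, a=1
  k=3: m=2, d=45, a=1
  k=4: m=43, d=4, a=22
  k=5: m=45, d=1, a=90
d=1 and a=2a₀=90 at k=5, so the next step gives (m, d) = (45, 4) again — its k=1 value — and the period has length 5.

[45; 22, 1, 1, 22, 90]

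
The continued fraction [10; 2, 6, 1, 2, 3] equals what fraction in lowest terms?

1507/144

Fold from the inside: start with 3/1.
  2 + 1/3 = 7/3
  1 + 3/7 = 10/7
  6 + 7/10 = 67/10
  2 + 10/67 = 144/67
  10 + 67/144 = 1507/144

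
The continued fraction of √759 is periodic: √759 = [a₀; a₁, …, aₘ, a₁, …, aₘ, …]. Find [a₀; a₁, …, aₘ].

a₀ = ⌊√759⌋ = 27.
With m₀=0, d₀=1 and mₖ₊₁ = dₖaₖ − mₖ, dₖ₊₁ = (n − mₖ₊₁²)/dₖ, aₖ₊₁ = ⌊(a₀+mₖ₊₁)/dₖ₊₁⌋:
  k=1: m=27, d=30, a=1
  k=2: m=3, d=25, a=1
  k=3: m=22, d=11, a=4
  k=4: m=22, d=25, a=1
  k=5: m=3, d=30, a=1
  k=6: m=27, d=1, a=54
d=1 and a=2a₀=54 at k=6, so the next step gives (m, d) = (27, 30) again — its k=1 value — and the period has length 6.

[27; 1, 1, 4, 1, 1, 54]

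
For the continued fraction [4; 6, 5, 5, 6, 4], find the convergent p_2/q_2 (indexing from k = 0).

Using pₖ = aₖpₖ₋₁ + pₖ₋₂, qₖ = aₖqₖ₋₁ + qₖ₋₂ (with p₋₁=1, p₋₂=0, q₋₁=0, q₋₂=1):
  k=0: a=4, p=4, q=1
  k=1: a=6, p=25, q=6
  k=2: a=5, p=129, q=31

129/31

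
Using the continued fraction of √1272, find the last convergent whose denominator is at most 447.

15229/427

√1272 = [35; 1, 1, 1, 70, …] (period length 4).
Convergents:
  p_0/q_0 = 35/1
  p_1/q_1 = 36/1
  p_2/q_2 = 71/2
  p_3/q_3 = 107/3
  p_4/q_4 = 7561/212
  p_5/q_5 = 7668/215
  p_6/q_6 = 15229/427
  p_7/q_7 = 22897/642
q_6 = 427 ≤ 447 < 642 = q_7, so the answer is 15229/427.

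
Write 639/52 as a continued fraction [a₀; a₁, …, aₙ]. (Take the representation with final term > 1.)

639 = 12×52 + 15
52 = 3×15 + 7
15 = 2×7 + 1
7 = 7×1 + 0  (stop)
So 639/52 = [12; 3, 2, 7].

[12; 3, 2, 7]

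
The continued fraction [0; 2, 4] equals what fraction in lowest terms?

4/9

Using pₖ = aₖpₖ₋₁ + pₖ₋₂ and qₖ = aₖqₖ₋₁ + qₖ₋₂:
  k=0: a=0, p=0, q=1
  k=1: a=2, p=1, q=2
  k=2: a=4, p=4, q=9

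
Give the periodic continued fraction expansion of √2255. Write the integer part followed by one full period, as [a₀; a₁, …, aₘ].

[47; 2, 18, 2, 94]

a₀ = ⌊√2255⌋ = 47.
With m₀=0, d₀=1 and mₖ₊₁ = dₖaₖ − mₖ, dₖ₊₁ = (n − mₖ₊₁²)/dₖ, aₖ₊₁ = ⌊(a₀+mₖ₊₁)/dₖ₊₁⌋:
  k=1: m=47, d=46, a=2
  k=2: m=45, d=5, a=18
  k=3: m=45, d=46, a=2
  k=4: m=47, d=1, a=94
d=1 and a=2a₀=94 at k=4, so the next step gives (m, d) = (47, 46) again — its k=1 value — and the period has length 4.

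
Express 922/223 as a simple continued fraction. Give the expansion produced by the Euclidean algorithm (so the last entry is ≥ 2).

922 = 4*223 + 30
223 = 7*30 + 13
30 = 2*13 + 4
13 = 3*4 + 1
4 = 4*1 + 0  (stop)
So 922/223 = [4; 7, 2, 3, 4].

[4; 7, 2, 3, 4]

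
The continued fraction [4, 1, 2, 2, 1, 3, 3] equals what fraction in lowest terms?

569/121

Fold from the inside: start with 3/1.
  3 + 1/3 = 10/3
  1 + 3/10 = 13/10
  2 + 10/13 = 36/13
  2 + 13/36 = 85/36
  1 + 36/85 = 121/85
  4 + 85/121 = 569/121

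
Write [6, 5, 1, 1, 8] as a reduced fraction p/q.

Using pₖ = aₖpₖ₋₁ + pₖ₋₂ and qₖ = aₖqₖ₋₁ + qₖ₋₂:
  k=0: a=6, p=6, q=1
  k=1: a=5, p=31, q=5
  k=2: a=1, p=37, q=6
  k=3: a=1, p=68, q=11
  k=4: a=8, p=581, q=94

581/94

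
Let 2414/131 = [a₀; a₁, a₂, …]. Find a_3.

2414 = 18·131 + 56   →  a_0 = 18
131 = 2·56 + 19   →  a_1 = 2
56 = 2·19 + 18   →  a_2 = 2
19 = 1·18 + 1   →  a_3 = 1

1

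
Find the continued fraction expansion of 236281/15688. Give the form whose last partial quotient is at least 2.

[15; 16, 3, 12, 2, 12]

236281 = 15×15688 + 961
15688 = 16×961 + 312
961 = 3×312 + 25
312 = 12×25 + 12
25 = 2×12 + 1
12 = 12×1 + 0  (stop)
So 236281/15688 = [15; 16, 3, 12, 2, 12].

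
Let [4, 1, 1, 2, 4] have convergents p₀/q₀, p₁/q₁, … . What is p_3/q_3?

23/5

Using pₖ = aₖpₖ₋₁ + pₖ₋₂, qₖ = aₖqₖ₋₁ + qₖ₋₂ (with p₋₁=1, p₋₂=0, q₋₁=0, q₋₂=1):
  k=0: a=4, p=4, q=1
  k=1: a=1, p=5, q=1
  k=2: a=1, p=9, q=2
  k=3: a=2, p=23, q=5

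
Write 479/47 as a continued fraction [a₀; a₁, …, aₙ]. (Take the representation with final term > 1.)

[10; 5, 4, 2]

479 = 10*47 + 9
47 = 5*9 + 2
9 = 4*2 + 1
2 = 2*1 + 0  (stop)
So 479/47 = [10; 5, 4, 2].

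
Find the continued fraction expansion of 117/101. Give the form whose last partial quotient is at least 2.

[1; 6, 3, 5]

117 = 1×101 + 16
101 = 6×16 + 5
16 = 3×5 + 1
5 = 5×1 + 0  (stop)
So 117/101 = [1; 6, 3, 5].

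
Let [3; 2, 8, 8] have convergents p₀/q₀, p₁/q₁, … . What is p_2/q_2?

Using pₖ = aₖpₖ₋₁ + pₖ₋₂, qₖ = aₖqₖ₋₁ + qₖ₋₂ (with p₋₁=1, p₋₂=0, q₋₁=0, q₋₂=1):
  k=0: a=3, p=3, q=1
  k=1: a=2, p=7, q=2
  k=2: a=8, p=59, q=17

59/17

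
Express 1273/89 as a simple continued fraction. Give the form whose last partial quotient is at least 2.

1273 = 14×89 + 27
89 = 3×27 + 8
27 = 3×8 + 3
8 = 2×3 + 2
3 = 1×2 + 1
2 = 2×1 + 0  (stop)
So 1273/89 = [14; 3, 3, 2, 1, 2].

[14; 3, 3, 2, 1, 2]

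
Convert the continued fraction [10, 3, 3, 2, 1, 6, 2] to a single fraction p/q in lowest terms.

Using pₖ = aₖpₖ₋₁ + pₖ₋₂ and qₖ = aₖqₖ₋₁ + qₖ₋₂:
  k=0: a=10, p=10, q=1
  k=1: a=3, p=31, q=3
  k=2: a=3, p=103, q=10
  k=3: a=2, p=237, q=23
  k=4: a=1, p=340, q=33
  k=5: a=6, p=2277, q=221
  k=6: a=2, p=4894, q=475

4894/475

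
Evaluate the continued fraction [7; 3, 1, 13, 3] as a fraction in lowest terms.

1226/169

Using pₖ = aₖpₖ₋₁ + pₖ₋₂ and qₖ = aₖqₖ₋₁ + qₖ₋₂:
  k=0: a=7, p=7, q=1
  k=1: a=3, p=22, q=3
  k=2: a=1, p=29, q=4
  k=3: a=13, p=399, q=55
  k=4: a=3, p=1226, q=169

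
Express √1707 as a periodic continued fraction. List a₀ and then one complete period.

[41; 3, 6, 41, 6, 3, 82]

a₀ = ⌊√1707⌋ = 41.
With m₀=0, d₀=1 and mₖ₊₁ = dₖaₖ − mₖ, dₖ₊₁ = (n − mₖ₊₁²)/dₖ, aₖ₊₁ = ⌊(a₀+mₖ₊₁)/dₖ₊₁⌋:
  k=1: m=41, d=26, a=3
  k=2: m=37, d=13, a=6
  k=3: m=41, d=2, a=41
  k=4: m=41, d=13, a=6
  k=5: m=37, d=26, a=3
  k=6: m=41, d=1, a=82
d=1 and a=2a₀=82 at k=6, so the next step gives (m, d) = (41, 26) again — its k=1 value — and the period has length 6.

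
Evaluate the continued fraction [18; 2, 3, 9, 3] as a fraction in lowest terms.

3723/202

Using pₖ = aₖpₖ₋₁ + pₖ₋₂ and qₖ = aₖqₖ₋₁ + qₖ₋₂:
  k=0: a=18, p=18, q=1
  k=1: a=2, p=37, q=2
  k=2: a=3, p=129, q=7
  k=3: a=9, p=1198, q=65
  k=4: a=3, p=3723, q=202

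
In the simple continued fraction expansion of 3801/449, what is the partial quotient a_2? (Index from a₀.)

3801 = 8·449 + 209   →  a_0 = 8
449 = 2·209 + 31   →  a_1 = 2
209 = 6·31 + 23   →  a_2 = 6

6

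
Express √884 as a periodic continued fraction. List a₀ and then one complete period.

[29; 1, 2, 1, 2, 1, 2, 1, 58]

a₀ = ⌊√884⌋ = 29.
With m₀=0, d₀=1 and mₖ₊₁ = dₖaₖ − mₖ, dₖ₊₁ = (n − mₖ₊₁²)/dₖ, aₖ₊₁ = ⌊(a₀+mₖ₊₁)/dₖ₊₁⌋:
  k=1: m=29, d=43, a=1
  k=2: m=14, d=16, a=2
  k=3: m=18, d=35, a=1
  k=4: m=17, d=17, a=2
  k=5: m=17, d=35, a=1
  k=6: m=18, d=16, a=2
  k=7: m=14, d=43, a=1
  k=8: m=29, d=1, a=58
d=1 and a=2a₀=58 at k=8, so the next step gives (m, d) = (29, 43) again — its k=1 value — and the period has length 8.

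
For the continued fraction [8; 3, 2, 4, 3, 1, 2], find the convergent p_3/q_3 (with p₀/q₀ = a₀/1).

Using pₖ = aₖpₖ₋₁ + pₖ₋₂, qₖ = aₖqₖ₋₁ + qₖ₋₂ (with p₋₁=1, p₋₂=0, q₋₁=0, q₋₂=1):
  k=0: a=8, p=8, q=1
  k=1: a=3, p=25, q=3
  k=2: a=2, p=58, q=7
  k=3: a=4, p=257, q=31

257/31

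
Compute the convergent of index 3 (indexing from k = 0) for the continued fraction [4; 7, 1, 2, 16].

Using pₖ = aₖpₖ₋₁ + pₖ₋₂, qₖ = aₖqₖ₋₁ + qₖ₋₂ (with p₋₁=1, p₋₂=0, q₋₁=0, q₋₂=1):
  k=0: a=4, p=4, q=1
  k=1: a=7, p=29, q=7
  k=2: a=1, p=33, q=8
  k=3: a=2, p=95, q=23

95/23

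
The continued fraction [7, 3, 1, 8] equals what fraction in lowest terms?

254/35

Using pₖ = aₖpₖ₋₁ + pₖ₋₂ and qₖ = aₖqₖ₋₁ + qₖ₋₂:
  k=0: a=7, p=7, q=1
  k=1: a=3, p=22, q=3
  k=2: a=1, p=29, q=4
  k=3: a=8, p=254, q=35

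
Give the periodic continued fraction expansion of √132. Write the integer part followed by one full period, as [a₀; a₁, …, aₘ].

a₀ = ⌊√132⌋ = 11.
With m₀=0, d₀=1 and mₖ₊₁ = dₖaₖ − mₖ, dₖ₊₁ = (n − mₖ₊₁²)/dₖ, aₖ₊₁ = ⌊(a₀+mₖ₊₁)/dₖ₊₁⌋:
  k=1: m=11, d=11, a=2
  k=2: m=11, d=1, a=22
d=1 and a=2a₀=22 at k=2, so the next step gives (m, d) = (11, 11) again — its k=1 value — and the period has length 2.

[11; 2, 22]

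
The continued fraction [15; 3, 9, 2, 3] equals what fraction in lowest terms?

3141/205

Fold from the inside: start with 3/1.
  2 + 1/3 = 7/3
  9 + 3/7 = 66/7
  3 + 7/66 = 205/66
  15 + 66/205 = 3141/205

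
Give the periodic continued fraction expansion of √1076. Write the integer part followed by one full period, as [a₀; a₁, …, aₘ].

[32; 1, 4, 16, 4, 1, 64]

a₀ = ⌊√1076⌋ = 32.
With m₀=0, d₀=1 and mₖ₊₁ = dₖaₖ − mₖ, dₖ₊₁ = (n − mₖ₊₁²)/dₖ, aₖ₊₁ = ⌊(a₀+mₖ₊₁)/dₖ₊₁⌋:
  k=1: m=32, d=52, a=1
  k=2: m=20, d=13, a=4
  k=3: m=32, d=4, a=16
  k=4: m=32, d=13, a=4
  k=5: m=20, d=52, a=1
  k=6: m=32, d=1, a=64
d=1 and a=2a₀=64 at k=6, so the next step gives (m, d) = (32, 52) again — its k=1 value — and the period has length 6.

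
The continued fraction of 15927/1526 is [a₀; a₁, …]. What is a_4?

9

15927 = 10·1526 + 667   →  a_0 = 10
1526 = 2·667 + 192   →  a_1 = 2
667 = 3·192 + 91   →  a_2 = 3
192 = 2·91 + 10   →  a_3 = 2
91 = 9·10 + 1   →  a_4 = 9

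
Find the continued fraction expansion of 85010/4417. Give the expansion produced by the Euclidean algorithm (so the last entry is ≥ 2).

85010 = 19·4417 + 1087
4417 = 4·1087 + 69
1087 = 15·69 + 52
69 = 1·52 + 17
52 = 3·17 + 1
17 = 17·1 + 0  (stop)
So 85010/4417 = [19; 4, 15, 1, 3, 17].

[19; 4, 15, 1, 3, 17]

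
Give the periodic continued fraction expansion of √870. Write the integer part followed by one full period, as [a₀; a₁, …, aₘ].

a₀ = ⌊√870⌋ = 29.
With m₀=0, d₀=1 and mₖ₊₁ = dₖaₖ − mₖ, dₖ₊₁ = (n − mₖ₊₁²)/dₖ, aₖ₊₁ = ⌊(a₀+mₖ₊₁)/dₖ₊₁⌋:
  k=1: m=29, d=29, a=2
  k=2: m=29, d=1, a=58
d=1 and a=2a₀=58 at k=2, so the next step gives (m, d) = (29, 29) again — its k=1 value — and the period has length 2.

[29; 2, 58]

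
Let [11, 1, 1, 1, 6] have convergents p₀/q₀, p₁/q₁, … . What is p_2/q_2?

Using pₖ = aₖpₖ₋₁ + pₖ₋₂, qₖ = aₖqₖ₋₁ + qₖ₋₂ (with p₋₁=1, p₋₂=0, q₋₁=0, q₋₂=1):
  k=0: a=11, p=11, q=1
  k=1: a=1, p=12, q=1
  k=2: a=1, p=23, q=2

23/2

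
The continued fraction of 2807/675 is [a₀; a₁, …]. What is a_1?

6

2807 = 4·675 + 107   →  a_0 = 4
675 = 6·107 + 33   →  a_1 = 6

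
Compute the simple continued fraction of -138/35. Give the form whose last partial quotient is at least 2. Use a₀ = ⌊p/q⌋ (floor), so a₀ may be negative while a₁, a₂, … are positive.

[-4; 17, 2]

-138 = -4·35 + 2
35 = 17·2 + 1
2 = 2·1 + 0  (stop)
So -138/35 = [-4; 17, 2].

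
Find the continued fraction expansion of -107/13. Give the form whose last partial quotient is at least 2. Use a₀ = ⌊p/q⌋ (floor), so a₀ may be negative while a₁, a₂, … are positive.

[-9; 1, 3, 3]

-107 = -9·13 + 10
13 = 1·10 + 3
10 = 3·3 + 1
3 = 3·1 + 0  (stop)
So -107/13 = [-9; 1, 3, 3].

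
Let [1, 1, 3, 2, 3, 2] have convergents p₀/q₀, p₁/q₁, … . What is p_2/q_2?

7/4

Using pₖ = aₖpₖ₋₁ + pₖ₋₂, qₖ = aₖqₖ₋₁ + qₖ₋₂ (with p₋₁=1, p₋₂=0, q₋₁=0, q₋₂=1):
  k=0: a=1, p=1, q=1
  k=1: a=1, p=2, q=1
  k=2: a=3, p=7, q=4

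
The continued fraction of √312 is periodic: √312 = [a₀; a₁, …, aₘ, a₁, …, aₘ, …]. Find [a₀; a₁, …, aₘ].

[17; 1, 1, 1, 34]

a₀ = ⌊√312⌋ = 17.
With m₀=0, d₀=1 and mₖ₊₁ = dₖaₖ − mₖ, dₖ₊₁ = (n − mₖ₊₁²)/dₖ, aₖ₊₁ = ⌊(a₀+mₖ₊₁)/dₖ₊₁⌋:
  k=1: m=17, d=23, a=1
  k=2: m=6, d=12, a=1
  k=3: m=6, d=23, a=1
  k=4: m=17, d=1, a=34
d=1 and a=2a₀=34 at k=4, so the next step gives (m, d) = (17, 23) again — its k=1 value — and the period has length 4.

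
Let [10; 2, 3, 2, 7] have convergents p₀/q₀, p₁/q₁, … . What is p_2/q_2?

73/7

Using pₖ = aₖpₖ₋₁ + pₖ₋₂, qₖ = aₖqₖ₋₁ + qₖ₋₂ (with p₋₁=1, p₋₂=0, q₋₁=0, q₋₂=1):
  k=0: a=10, p=10, q=1
  k=1: a=2, p=21, q=2
  k=2: a=3, p=73, q=7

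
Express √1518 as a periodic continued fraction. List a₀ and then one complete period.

a₀ = ⌊√1518⌋ = 38.
With m₀=0, d₀=1 and mₖ₊₁ = dₖaₖ − mₖ, dₖ₊₁ = (n − mₖ₊₁²)/dₖ, aₖ₊₁ = ⌊(a₀+mₖ₊₁)/dₖ₊₁⌋:
  k=1: m=38, d=74, a=1
  k=2: m=36, d=3, a=24
  k=3: m=36, d=74, a=1
  k=4: m=38, d=1, a=76
d=1 and a=2a₀=76 at k=4, so the next step gives (m, d) = (38, 74) again — its k=1 value — and the period has length 4.

[38; 1, 24, 1, 76]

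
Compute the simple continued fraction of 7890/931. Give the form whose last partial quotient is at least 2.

7890 = 8*931 + 442
931 = 2*442 + 47
442 = 9*47 + 19
47 = 2*19 + 9
19 = 2*9 + 1
9 = 9*1 + 0  (stop)
So 7890/931 = [8; 2, 9, 2, 2, 9].

[8; 2, 9, 2, 2, 9]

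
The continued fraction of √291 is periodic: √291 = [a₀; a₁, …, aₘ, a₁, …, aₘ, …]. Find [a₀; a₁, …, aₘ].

a₀ = ⌊√291⌋ = 17.
With m₀=0, d₀=1 and mₖ₊₁ = dₖaₖ − mₖ, dₖ₊₁ = (n − mₖ₊₁²)/dₖ, aₖ₊₁ = ⌊(a₀+mₖ₊₁)/dₖ₊₁⌋:
  k=1: m=17, d=2, a=17
  k=2: m=17, d=1, a=34
d=1 and a=2a₀=34 at k=2, so the next step gives (m, d) = (17, 2) again — its k=1 value — and the period has length 2.

[17; 17, 34]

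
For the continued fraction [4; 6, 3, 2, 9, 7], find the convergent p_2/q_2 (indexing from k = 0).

Using pₖ = aₖpₖ₋₁ + pₖ₋₂, qₖ = aₖqₖ₋₁ + qₖ₋₂ (with p₋₁=1, p₋₂=0, q₋₁=0, q₋₂=1):
  k=0: a=4, p=4, q=1
  k=1: a=6, p=25, q=6
  k=2: a=3, p=79, q=19

79/19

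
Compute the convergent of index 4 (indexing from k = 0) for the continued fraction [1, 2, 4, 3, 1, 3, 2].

55/38

Using pₖ = aₖpₖ₋₁ + pₖ₋₂, qₖ = aₖqₖ₋₁ + qₖ₋₂ (with p₋₁=1, p₋₂=0, q₋₁=0, q₋₂=1):
  k=0: a=1, p=1, q=1
  k=1: a=2, p=3, q=2
  k=2: a=4, p=13, q=9
  k=3: a=3, p=42, q=29
  k=4: a=1, p=55, q=38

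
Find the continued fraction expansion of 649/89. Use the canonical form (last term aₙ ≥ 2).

649 = 7×89 + 26
89 = 3×26 + 11
26 = 2×11 + 4
11 = 2×4 + 3
4 = 1×3 + 1
3 = 3×1 + 0  (stop)
So 649/89 = [7; 3, 2, 2, 1, 3].

[7; 3, 2, 2, 1, 3]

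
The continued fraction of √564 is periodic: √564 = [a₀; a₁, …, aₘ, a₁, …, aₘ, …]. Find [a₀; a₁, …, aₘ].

[23; 1, 2, 1, 46]

a₀ = ⌊√564⌋ = 23.
With m₀=0, d₀=1 and mₖ₊₁ = dₖaₖ − mₖ, dₖ₊₁ = (n − mₖ₊₁²)/dₖ, aₖ₊₁ = ⌊(a₀+mₖ₊₁)/dₖ₊₁⌋:
  k=1: m=23, d=35, a=1
  k=2: m=12, d=12, a=2
  k=3: m=12, d=35, a=1
  k=4: m=23, d=1, a=46
d=1 and a=2a₀=46 at k=4, so the next step gives (m, d) = (23, 35) again — its k=1 value — and the period has length 4.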